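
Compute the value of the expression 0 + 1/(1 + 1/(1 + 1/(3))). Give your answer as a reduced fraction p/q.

Start with 3.
1 + 1/(3/1) = 1 + 1/3 = 4/3
1 + 1/(4/3) = 1 + 3/4 = 7/4
0 + 1/(7/4) = 0 + 4/7 = 4/7

4/7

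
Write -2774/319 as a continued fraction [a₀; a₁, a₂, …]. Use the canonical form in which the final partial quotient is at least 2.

-2774 ÷ 319 → quotient -9, remainder 97
319 ÷ 97 → quotient 3, remainder 28
97 ÷ 28 → quotient 3, remainder 13
28 ÷ 13 → quotient 2, remainder 2
13 ÷ 2 → quotient 6, remainder 1
2 ÷ 1 → quotient 2, remainder 0

[-9; 3, 3, 2, 6, 2]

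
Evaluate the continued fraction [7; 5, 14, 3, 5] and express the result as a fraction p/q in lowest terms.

Start with 5.
3 + 1/(5/1) = 3 + 1/5 = 16/5
14 + 1/(16/5) = 14 + 5/16 = 229/16
5 + 1/(229/16) = 5 + 16/229 = 1161/229
7 + 1/(1161/229) = 7 + 229/1161 = 8356/1161

8356/1161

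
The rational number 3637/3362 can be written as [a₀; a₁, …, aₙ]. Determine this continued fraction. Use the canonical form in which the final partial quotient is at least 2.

[1; 12, 4, 2, 3, 2, 1, 2]

⌊3637/3362⌋ = 1, remainder 275
⌊3362/275⌋ = 12, remainder 62
⌊275/62⌋ = 4, remainder 27
⌊62/27⌋ = 2, remainder 8
⌊27/8⌋ = 3, remainder 3
⌊8/3⌋ = 2, remainder 2
⌊3/2⌋ = 1, remainder 1
⌊2/1⌋ = 2, remainder 0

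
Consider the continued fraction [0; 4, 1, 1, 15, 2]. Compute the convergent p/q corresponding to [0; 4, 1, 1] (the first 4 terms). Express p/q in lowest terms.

Use the convergent recurrence hₖ = aₖ·hₖ₋₁ + hₖ₋₂ (and likewise for the denominators kₖ):
a_0 = 0: 0/1
a_1 = 4: 1/4
a_2 = 1: 1/5
a_3 = 1: 2/9

2/9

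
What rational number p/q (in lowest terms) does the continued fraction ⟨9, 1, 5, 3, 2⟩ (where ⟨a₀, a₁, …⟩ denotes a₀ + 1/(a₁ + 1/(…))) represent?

Compute successive convergents:
a_0 = 9: 9/1
a_1 = 1: 10/1
a_2 = 5: 59/6
a_3 = 3: 187/19
a_4 = 2: 433/44

433/44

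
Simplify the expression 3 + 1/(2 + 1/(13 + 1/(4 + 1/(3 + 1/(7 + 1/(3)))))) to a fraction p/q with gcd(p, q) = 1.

28495/8184

Collapse the nested fraction from the inside out:
Start with 3.
7 + 1/(3/1) = 7 + 1/3 = 22/3
3 + 1/(22/3) = 3 + 3/22 = 69/22
4 + 1/(69/22) = 4 + 22/69 = 298/69
13 + 1/(298/69) = 13 + 69/298 = 3943/298
2 + 1/(3943/298) = 2 + 298/3943 = 8184/3943
3 + 1/(8184/3943) = 3 + 3943/8184 = 28495/8184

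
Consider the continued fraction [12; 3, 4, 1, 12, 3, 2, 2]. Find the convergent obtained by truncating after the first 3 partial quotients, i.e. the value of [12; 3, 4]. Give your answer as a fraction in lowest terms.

Collapse the nested fraction from the inside out:
Start with 4.
3 + 1/(4/1) = 3 + 1/4 = 13/4
12 + 1/(13/4) = 12 + 4/13 = 160/13

160/13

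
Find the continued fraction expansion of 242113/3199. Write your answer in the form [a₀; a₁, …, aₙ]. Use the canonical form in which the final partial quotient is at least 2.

242113 = 75·3199 + 2188, so a_0 = 75
3199 = 1·2188 + 1011, so a_1 = 1
2188 = 2·1011 + 166, so a_2 = 2
1011 = 6·166 + 15, so a_3 = 6
166 = 11·15 + 1, so a_4 = 11
15 = 15·1 + 0, so a_5 = 15

[75; 1, 2, 6, 11, 15]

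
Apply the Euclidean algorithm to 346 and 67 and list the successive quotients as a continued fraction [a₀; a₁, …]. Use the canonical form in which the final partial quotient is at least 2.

[5; 6, 11]

346 = 5·67 + 11, so a_0 = 5
67 = 6·11 + 1, so a_1 = 6
11 = 11·1 + 0, so a_2 = 11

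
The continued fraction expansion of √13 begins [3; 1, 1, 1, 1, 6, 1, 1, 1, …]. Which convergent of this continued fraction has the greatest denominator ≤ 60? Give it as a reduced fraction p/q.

List convergents until the denominator exceeds the bound:
a_0 = 3: 3/1  (≤ bound)
a_1 = 1: 4/1  (≤ bound)
a_2 = 1: 7/2  (≤ bound)
a_3 = 1: 11/3  (≤ bound)
a_4 = 1: 18/5  (≤ bound)
a_5 = 6: 119/33  (≤ bound)
a_6 = 1: 137/38  (≤ bound)
a_7 = 1: 256/71  (> 60, stop)

137/38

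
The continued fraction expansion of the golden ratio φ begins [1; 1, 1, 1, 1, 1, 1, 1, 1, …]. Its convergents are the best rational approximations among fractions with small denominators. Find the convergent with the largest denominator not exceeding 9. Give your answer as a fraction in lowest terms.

a_0 = 1: 1/1  (≤ bound)
a_1 = 1: 2/1  (≤ bound)
a_2 = 1: 3/2  (≤ bound)
a_3 = 1: 5/3  (≤ bound)
a_4 = 1: 8/5  (≤ bound)
a_5 = 1: 13/8  (≤ bound)
a_6 = 1: 21/13  (> 9, stop)

13/8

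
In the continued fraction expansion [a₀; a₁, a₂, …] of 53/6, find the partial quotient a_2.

53 = 8·6 + 5, so a_0 = 8
6 = 1·5 + 1, so a_1 = 1
5 = 5·1 + 0, so a_2 = 5

5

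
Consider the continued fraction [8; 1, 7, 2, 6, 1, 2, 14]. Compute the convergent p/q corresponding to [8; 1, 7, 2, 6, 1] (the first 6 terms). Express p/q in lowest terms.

1128/127

Collapse the nested fraction from the inside out:
Start with 1.
6 + 1/(1/1) = 6 + 1/1 = 7/1
2 + 1/(7/1) = 2 + 1/7 = 15/7
7 + 1/(15/7) = 7 + 7/15 = 112/15
1 + 1/(112/15) = 1 + 15/112 = 127/112
8 + 1/(127/112) = 8 + 112/127 = 1128/127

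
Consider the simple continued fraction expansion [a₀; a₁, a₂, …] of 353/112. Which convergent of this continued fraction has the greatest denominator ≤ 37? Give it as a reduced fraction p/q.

104/33

a_0 = 3: 3/1  (≤ bound)
a_1 = 6: 19/6  (≤ bound)
a_2 = 1: 22/7  (≤ bound)
a_3 = 1: 41/13  (≤ bound)
a_4 = 2: 104/33  (≤ bound)
a_5 = 3: 353/112  (> 37, stop)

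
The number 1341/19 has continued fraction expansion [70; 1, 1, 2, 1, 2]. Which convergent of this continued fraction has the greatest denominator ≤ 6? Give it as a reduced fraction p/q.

List convergents until the denominator exceeds the bound:
a_0 = 70: 70/1  (≤ bound)
a_1 = 1: 71/1  (≤ bound)
a_2 = 1: 141/2  (≤ bound)
a_3 = 2: 353/5  (≤ bound)
a_4 = 1: 494/7  (> 6, stop)

353/5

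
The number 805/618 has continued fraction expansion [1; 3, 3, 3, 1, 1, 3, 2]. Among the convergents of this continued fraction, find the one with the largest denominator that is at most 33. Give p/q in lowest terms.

43/33

a_0 = 1: 1/1  (≤ bound)
a_1 = 3: 4/3  (≤ bound)
a_2 = 3: 13/10  (≤ bound)
a_3 = 3: 43/33  (≤ bound)
a_4 = 1: 56/43  (> 33, stop)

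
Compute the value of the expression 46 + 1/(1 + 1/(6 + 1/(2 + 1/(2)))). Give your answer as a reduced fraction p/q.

Work from the innermost term outward:
Start with 2.
2 + 1/(2/1) = 2 + 1/2 = 5/2
6 + 1/(5/2) = 6 + 2/5 = 32/5
1 + 1/(32/5) = 1 + 5/32 = 37/32
46 + 1/(37/32) = 46 + 32/37 = 1734/37

1734/37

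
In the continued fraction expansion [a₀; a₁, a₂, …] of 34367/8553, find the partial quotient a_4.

1

Run the Euclidean algorithm, recording each quotient:
34367 ÷ 8553 → quotient 4, remainder 155
8553 ÷ 155 → quotient 55, remainder 28
155 ÷ 28 → quotient 5, remainder 15
28 ÷ 15 → quotient 1, remainder 13
15 ÷ 13 → quotient 1, remainder 2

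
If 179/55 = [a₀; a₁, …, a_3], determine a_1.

179 = 3·55 + 14, so a_0 = 3
55 = 3·14 + 13, so a_1 = 3

3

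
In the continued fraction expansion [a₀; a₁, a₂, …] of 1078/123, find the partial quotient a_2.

⌊1078/123⌋ = 8, remainder 94
⌊123/94⌋ = 1, remainder 29
⌊94/29⌋ = 3, remainder 7

3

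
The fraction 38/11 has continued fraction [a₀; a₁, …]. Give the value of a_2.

5

Run the Euclidean algorithm, recording each quotient:
38 ÷ 11 → quotient 3, remainder 5
11 ÷ 5 → quotient 2, remainder 1
5 ÷ 1 → quotient 5, remainder 0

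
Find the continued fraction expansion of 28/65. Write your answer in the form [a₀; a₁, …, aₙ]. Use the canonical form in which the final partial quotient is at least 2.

Run the Euclidean algorithm, recording each quotient:
28 ÷ 65 → quotient 0, remainder 28
65 ÷ 28 → quotient 2, remainder 9
28 ÷ 9 → quotient 3, remainder 1
9 ÷ 1 → quotient 9, remainder 0

[0; 2, 3, 9]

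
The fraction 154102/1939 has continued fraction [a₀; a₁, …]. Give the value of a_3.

154102 ÷ 1939 → quotient 79, remainder 921
1939 ÷ 921 → quotient 2, remainder 97
921 ÷ 97 → quotient 9, remainder 48
97 ÷ 48 → quotient 2, remainder 1

2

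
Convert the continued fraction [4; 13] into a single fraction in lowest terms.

53/13

Work from the innermost term outward:
Start with 13.
4 + 1/(13/1) = 4 + 1/13 = 53/13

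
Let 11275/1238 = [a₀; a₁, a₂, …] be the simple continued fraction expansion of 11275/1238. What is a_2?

3

Run the Euclidean algorithm, recording each quotient:
11275 ÷ 1238 → quotient 9, remainder 133
1238 ÷ 133 → quotient 9, remainder 41
133 ÷ 41 → quotient 3, remainder 10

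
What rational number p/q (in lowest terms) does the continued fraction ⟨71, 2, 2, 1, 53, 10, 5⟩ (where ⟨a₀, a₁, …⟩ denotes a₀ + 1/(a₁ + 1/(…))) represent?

1372207/19211

Work from the innermost term outward:
Start with 5.
10 + 1/(5/1) = 10 + 1/5 = 51/5
53 + 1/(51/5) = 53 + 5/51 = 2708/51
1 + 1/(2708/51) = 1 + 51/2708 = 2759/2708
2 + 1/(2759/2708) = 2 + 2708/2759 = 8226/2759
2 + 1/(8226/2759) = 2 + 2759/8226 = 19211/8226
71 + 1/(19211/8226) = 71 + 8226/19211 = 1372207/19211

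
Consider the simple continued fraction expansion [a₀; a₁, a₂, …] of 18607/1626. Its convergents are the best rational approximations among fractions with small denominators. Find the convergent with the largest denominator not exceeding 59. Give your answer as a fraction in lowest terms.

103/9

a_0 = 11: 11/1  (≤ bound)
a_1 = 2: 23/2  (≤ bound)
a_2 = 3: 80/7  (≤ bound)
a_3 = 1: 103/9  (≤ bound)
a_4 = 11: 1213/106  (> 59, stop)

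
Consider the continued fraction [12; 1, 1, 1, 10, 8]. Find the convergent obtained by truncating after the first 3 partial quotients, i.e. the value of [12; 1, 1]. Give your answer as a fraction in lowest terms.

Work from the innermost term outward:
Start with 1.
1 + 1/(1/1) = 1 + 1/1 = 2/1
12 + 1/(2/1) = 12 + 1/2 = 25/2

25/2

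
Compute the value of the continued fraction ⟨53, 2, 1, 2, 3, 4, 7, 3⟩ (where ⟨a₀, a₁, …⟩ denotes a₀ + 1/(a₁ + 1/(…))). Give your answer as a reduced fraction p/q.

140525/2633

a_0 = 53: 53/1
a_1 = 2: 107/2
a_2 = 1: 160/3
a_3 = 2: 427/8
a_4 = 3: 1441/27
a_5 = 4: 6191/116
a_6 = 7: 44778/839
a_7 = 3: 140525/2633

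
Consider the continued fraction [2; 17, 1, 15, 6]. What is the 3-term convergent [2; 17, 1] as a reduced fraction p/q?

37/18

Start with 1.
17 + 1/(1/1) = 17 + 1/1 = 18/1
2 + 1/(18/1) = 2 + 1/18 = 37/18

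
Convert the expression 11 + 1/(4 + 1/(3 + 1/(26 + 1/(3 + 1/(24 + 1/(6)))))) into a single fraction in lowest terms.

Build up convergents one term at a time:
a_0 = 11: 11/1
a_1 = 4: 45/4
a_2 = 3: 146/13
a_3 = 26: 3841/342
a_4 = 3: 11669/1039
a_5 = 24: 283897/25278
a_6 = 6: 1715051/152707

1715051/152707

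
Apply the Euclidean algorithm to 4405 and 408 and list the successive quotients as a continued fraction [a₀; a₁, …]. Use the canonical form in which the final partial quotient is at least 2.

[10; 1, 3, 1, 10, 1, 6]

Run the Euclidean algorithm, recording each quotient:
4405 ÷ 408 → quotient 10, remainder 325
408 ÷ 325 → quotient 1, remainder 83
325 ÷ 83 → quotient 3, remainder 76
83 ÷ 76 → quotient 1, remainder 7
76 ÷ 7 → quotient 10, remainder 6
7 ÷ 6 → quotient 1, remainder 1
6 ÷ 1 → quotient 6, remainder 0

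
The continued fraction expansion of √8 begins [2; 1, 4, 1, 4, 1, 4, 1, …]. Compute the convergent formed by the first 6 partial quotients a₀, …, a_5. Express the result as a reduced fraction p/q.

Collapse the nested fraction from the inside out:
Start with 1.
4 + 1/(1/1) = 4 + 1/1 = 5/1
1 + 1/(5/1) = 1 + 1/5 = 6/5
4 + 1/(6/5) = 4 + 5/6 = 29/6
1 + 1/(29/6) = 1 + 6/29 = 35/29
2 + 1/(35/29) = 2 + 29/35 = 99/35

99/35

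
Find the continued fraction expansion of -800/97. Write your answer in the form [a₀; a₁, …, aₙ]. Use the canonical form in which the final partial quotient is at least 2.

[-9; 1, 3, 24]

Apply division with remainder until the remainder is 0:
-800 = -9·97 + 73, so a_0 = -9
97 = 1·73 + 24, so a_1 = 1
73 = 3·24 + 1, so a_2 = 3
24 = 24·1 + 0, so a_3 = 24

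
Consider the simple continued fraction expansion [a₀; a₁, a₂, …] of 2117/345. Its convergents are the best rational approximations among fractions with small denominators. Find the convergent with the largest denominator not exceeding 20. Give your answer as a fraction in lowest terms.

92/15

List convergents until the denominator exceeds the bound:
a_0 = 6: 6/1  (≤ bound)
a_1 = 7: 43/7  (≤ bound)
a_2 = 2: 92/15  (≤ bound)
a_3 = 1: 135/22  (> 20, stop)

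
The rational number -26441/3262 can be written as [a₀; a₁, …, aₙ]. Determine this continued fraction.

Repeatedly divide and take the remainder:
-26441 = -9·3262 + 2917, so a_0 = -9
3262 = 1·2917 + 345, so a_1 = 1
2917 = 8·345 + 157, so a_2 = 8
345 = 2·157 + 31, so a_3 = 2
157 = 5·31 + 2, so a_4 = 5
31 = 15·2 + 1, so a_5 = 15
2 = 2·1 + 0, so a_6 = 2

[-9; 1, 8, 2, 5, 15, 2]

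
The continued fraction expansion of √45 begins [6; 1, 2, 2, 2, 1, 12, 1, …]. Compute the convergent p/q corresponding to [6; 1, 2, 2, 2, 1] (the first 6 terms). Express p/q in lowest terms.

161/24

Start with 1.
2 + 1/(1/1) = 2 + 1/1 = 3/1
2 + 1/(3/1) = 2 + 1/3 = 7/3
2 + 1/(7/3) = 2 + 3/7 = 17/7
1 + 1/(17/7) = 1 + 7/17 = 24/17
6 + 1/(24/17) = 6 + 17/24 = 161/24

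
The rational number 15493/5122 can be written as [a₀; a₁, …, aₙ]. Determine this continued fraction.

15493 ÷ 5122 → quotient 3, remainder 127
5122 ÷ 127 → quotient 40, remainder 42
127 ÷ 42 → quotient 3, remainder 1
42 ÷ 1 → quotient 42, remainder 0

[3; 40, 3, 42]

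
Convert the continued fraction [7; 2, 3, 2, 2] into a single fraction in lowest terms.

290/39

Build up convergents one term at a time:
a_0 = 7: 7/1
a_1 = 2: 15/2
a_2 = 3: 52/7
a_3 = 2: 119/16
a_4 = 2: 290/39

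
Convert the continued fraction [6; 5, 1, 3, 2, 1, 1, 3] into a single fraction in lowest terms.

Start with 3.
1 + 1/(3/1) = 1 + 1/3 = 4/3
1 + 1/(4/3) = 1 + 3/4 = 7/4
2 + 1/(7/4) = 2 + 4/7 = 18/7
3 + 1/(18/7) = 3 + 7/18 = 61/18
1 + 1/(61/18) = 1 + 18/61 = 79/61
5 + 1/(79/61) = 5 + 61/79 = 456/79
6 + 1/(456/79) = 6 + 79/456 = 2815/456

2815/456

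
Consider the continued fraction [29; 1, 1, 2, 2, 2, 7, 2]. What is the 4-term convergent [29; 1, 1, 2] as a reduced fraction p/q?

Work from the innermost term outward:
Start with 2.
1 + 1/(2/1) = 1 + 1/2 = 3/2
1 + 1/(3/2) = 1 + 2/3 = 5/3
29 + 1/(5/3) = 29 + 3/5 = 148/5

148/5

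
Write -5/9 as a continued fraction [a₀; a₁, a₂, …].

[-1; 2, 4]

Repeatedly divide and take the remainder:
-5 ÷ 9 → quotient -1, remainder 4
9 ÷ 4 → quotient 2, remainder 1
4 ÷ 1 → quotient 4, remainder 0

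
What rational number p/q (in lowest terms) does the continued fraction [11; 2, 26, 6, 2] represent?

7963/693

Starting at the tail and folding back:
Start with 2.
6 + 1/(2/1) = 6 + 1/2 = 13/2
26 + 1/(13/2) = 26 + 2/13 = 340/13
2 + 1/(340/13) = 2 + 13/340 = 693/340
11 + 1/(693/340) = 11 + 340/693 = 7963/693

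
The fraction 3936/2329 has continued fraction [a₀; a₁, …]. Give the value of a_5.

3

3936 = 1·2329 + 1607, so a_0 = 1
2329 = 1·1607 + 722, so a_1 = 1
1607 = 2·722 + 163, so a_2 = 2
722 = 4·163 + 70, so a_3 = 4
163 = 2·70 + 23, so a_4 = 2
70 = 3·23 + 1, so a_5 = 3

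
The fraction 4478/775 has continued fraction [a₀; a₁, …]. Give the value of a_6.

2

Repeatedly divide and take the remainder:
⌊4478/775⌋ = 5, remainder 603
⌊775/603⌋ = 1, remainder 172
⌊603/172⌋ = 3, remainder 87
⌊172/87⌋ = 1, remainder 85
⌊87/85⌋ = 1, remainder 2
⌊85/2⌋ = 42, remainder 1
⌊2/1⌋ = 2, remainder 0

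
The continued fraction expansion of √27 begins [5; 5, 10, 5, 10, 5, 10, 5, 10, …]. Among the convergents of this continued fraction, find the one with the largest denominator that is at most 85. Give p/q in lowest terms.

265/51

List convergents until the denominator exceeds the bound:
a_0 = 5: 5/1  (≤ bound)
a_1 = 5: 26/5  (≤ bound)
a_2 = 10: 265/51  (≤ bound)
a_3 = 5: 1351/260  (> 85, stop)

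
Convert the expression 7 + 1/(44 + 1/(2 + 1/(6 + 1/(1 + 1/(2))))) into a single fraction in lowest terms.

Start with 2.
1 + 1/(2/1) = 1 + 1/2 = 3/2
6 + 1/(3/2) = 6 + 2/3 = 20/3
2 + 1/(20/3) = 2 + 3/20 = 43/20
44 + 1/(43/20) = 44 + 20/43 = 1912/43
7 + 1/(1912/43) = 7 + 43/1912 = 13427/1912

13427/1912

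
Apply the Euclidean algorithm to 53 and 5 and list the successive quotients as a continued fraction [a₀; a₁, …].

53 ÷ 5 → quotient 10, remainder 3
5 ÷ 3 → quotient 1, remainder 2
3 ÷ 2 → quotient 1, remainder 1
2 ÷ 1 → quotient 2, remainder 0

[10; 1, 1, 2]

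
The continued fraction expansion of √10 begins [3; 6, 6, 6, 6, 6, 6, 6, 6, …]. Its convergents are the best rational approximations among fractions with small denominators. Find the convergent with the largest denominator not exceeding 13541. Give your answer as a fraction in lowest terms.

27379/8658

a_0 = 3: 3/1  (≤ bound)
a_1 = 6: 19/6  (≤ bound)
a_2 = 6: 117/37  (≤ bound)
a_3 = 6: 721/228  (≤ bound)
a_4 = 6: 4443/1405  (≤ bound)
a_5 = 6: 27379/8658  (≤ bound)
a_6 = 6: 168717/53353  (> 13541, stop)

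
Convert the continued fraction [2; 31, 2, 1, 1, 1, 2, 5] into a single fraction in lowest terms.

7205/3546

Start with 5.
2 + 1/(5/1) = 2 + 1/5 = 11/5
1 + 1/(11/5) = 1 + 5/11 = 16/11
1 + 1/(16/11) = 1 + 11/16 = 27/16
1 + 1/(27/16) = 1 + 16/27 = 43/27
2 + 1/(43/27) = 2 + 27/43 = 113/43
31 + 1/(113/43) = 31 + 43/113 = 3546/113
2 + 1/(3546/113) = 2 + 113/3546 = 7205/3546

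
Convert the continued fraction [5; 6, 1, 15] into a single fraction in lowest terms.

571/111

Start with 15.
1 + 1/(15/1) = 1 + 1/15 = 16/15
6 + 1/(16/15) = 6 + 15/16 = 111/16
5 + 1/(111/16) = 5 + 16/111 = 571/111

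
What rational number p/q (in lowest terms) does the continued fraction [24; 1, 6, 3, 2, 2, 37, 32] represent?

3693931/148572

Start with 32.
37 + 1/(32/1) = 37 + 1/32 = 1185/32
2 + 1/(1185/32) = 2 + 32/1185 = 2402/1185
2 + 1/(2402/1185) = 2 + 1185/2402 = 5989/2402
3 + 1/(5989/2402) = 3 + 2402/5989 = 20369/5989
6 + 1/(20369/5989) = 6 + 5989/20369 = 128203/20369
1 + 1/(128203/20369) = 1 + 20369/128203 = 148572/128203
24 + 1/(148572/128203) = 24 + 128203/148572 = 3693931/148572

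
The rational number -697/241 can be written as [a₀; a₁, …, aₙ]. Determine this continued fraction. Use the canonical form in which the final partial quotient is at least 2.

-697 ÷ 241 → quotient -3, remainder 26
241 ÷ 26 → quotient 9, remainder 7
26 ÷ 7 → quotient 3, remainder 5
7 ÷ 5 → quotient 1, remainder 2
5 ÷ 2 → quotient 2, remainder 1
2 ÷ 1 → quotient 2, remainder 0

[-3; 9, 3, 1, 2, 2]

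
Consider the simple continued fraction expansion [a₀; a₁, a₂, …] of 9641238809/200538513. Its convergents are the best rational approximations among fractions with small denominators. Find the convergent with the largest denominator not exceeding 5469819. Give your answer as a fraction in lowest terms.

List convergents until the denominator exceeds the bound:
a_0 = 48: 48/1  (≤ bound)
a_1 = 13: 625/13  (≤ bound)
a_2 = 33: 20673/430  (≤ bound)
a_3 = 54: 1116967/23233  (≤ bound)
a_4 = 15: 16775178/348925  (≤ bound)
a_5 = 52: 873426223/18167333  (> 5469819, stop)

16775178/348925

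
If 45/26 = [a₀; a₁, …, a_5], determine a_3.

1

Apply division with remainder until the remainder is 0:
⌊45/26⌋ = 1, remainder 19
⌊26/19⌋ = 1, remainder 7
⌊19/7⌋ = 2, remainder 5
⌊7/5⌋ = 1, remainder 2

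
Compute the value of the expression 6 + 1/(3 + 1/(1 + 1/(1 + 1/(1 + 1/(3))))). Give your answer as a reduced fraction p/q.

Compute successive convergents:
a_0 = 6: 6/1
a_1 = 3: 19/3
a_2 = 1: 25/4
a_3 = 1: 44/7
a_4 = 1: 69/11
a_5 = 3: 251/40

251/40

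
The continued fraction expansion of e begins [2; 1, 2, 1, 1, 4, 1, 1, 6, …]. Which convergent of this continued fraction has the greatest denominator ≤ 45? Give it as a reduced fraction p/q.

List convergents until the denominator exceeds the bound:
a_0 = 2: 2/1  (≤ bound)
a_1 = 1: 3/1  (≤ bound)
a_2 = 2: 8/3  (≤ bound)
a_3 = 1: 11/4  (≤ bound)
a_4 = 1: 19/7  (≤ bound)
a_5 = 4: 87/32  (≤ bound)
a_6 = 1: 106/39  (≤ bound)
a_7 = 1: 193/71  (> 45, stop)

106/39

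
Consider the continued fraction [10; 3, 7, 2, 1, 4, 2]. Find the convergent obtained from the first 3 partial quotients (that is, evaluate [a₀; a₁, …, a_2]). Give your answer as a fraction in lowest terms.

227/22

Work from the innermost term outward:
Start with 7.
3 + 1/(7/1) = 3 + 1/7 = 22/7
10 + 1/(22/7) = 10 + 7/22 = 227/22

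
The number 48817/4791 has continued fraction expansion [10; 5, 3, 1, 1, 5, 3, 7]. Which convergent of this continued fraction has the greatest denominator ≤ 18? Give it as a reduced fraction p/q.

List convergents until the denominator exceeds the bound:
a_0 = 10: 10/1  (≤ bound)
a_1 = 5: 51/5  (≤ bound)
a_2 = 3: 163/16  (≤ bound)
a_3 = 1: 214/21  (> 18, stop)

163/16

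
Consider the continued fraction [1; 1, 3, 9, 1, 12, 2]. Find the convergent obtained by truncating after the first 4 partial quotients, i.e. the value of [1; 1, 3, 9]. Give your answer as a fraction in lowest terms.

a_0 = 1: 1/1
a_1 = 1: 2/1
a_2 = 3: 7/4
a_3 = 9: 65/37

65/37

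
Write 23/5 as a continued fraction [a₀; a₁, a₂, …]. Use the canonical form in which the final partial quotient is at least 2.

Apply division with remainder until the remainder is 0:
23 = 4·5 + 3, so a_0 = 4
5 = 1·3 + 2, so a_1 = 1
3 = 1·2 + 1, so a_2 = 1
2 = 2·1 + 0, so a_3 = 2

[4; 1, 1, 2]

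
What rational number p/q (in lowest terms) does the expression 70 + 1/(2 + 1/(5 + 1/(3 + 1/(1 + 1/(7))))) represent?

25153/357

Compute successive convergents:
a_0 = 70: 70/1
a_1 = 2: 141/2
a_2 = 5: 775/11
a_3 = 3: 2466/35
a_4 = 1: 3241/46
a_5 = 7: 25153/357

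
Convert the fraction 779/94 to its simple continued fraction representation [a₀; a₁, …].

[8; 3, 2, 13]

779 = 8·94 + 27, so a_0 = 8
94 = 3·27 + 13, so a_1 = 3
27 = 2·13 + 1, so a_2 = 2
13 = 13·1 + 0, so a_3 = 13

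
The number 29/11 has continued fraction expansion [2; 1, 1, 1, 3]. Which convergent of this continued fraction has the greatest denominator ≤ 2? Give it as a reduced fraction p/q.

5/2

List convergents until the denominator exceeds the bound:
a_0 = 2: 2/1  (≤ bound)
a_1 = 1: 3/1  (≤ bound)
a_2 = 1: 5/2  (≤ bound)
a_3 = 1: 8/3  (> 2, stop)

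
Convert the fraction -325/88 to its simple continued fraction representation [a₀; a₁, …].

-325 = -4·88 + 27, so a_0 = -4
88 = 3·27 + 7, so a_1 = 3
27 = 3·7 + 6, so a_2 = 3
7 = 1·6 + 1, so a_3 = 1
6 = 6·1 + 0, so a_4 = 6

[-4; 3, 3, 1, 6]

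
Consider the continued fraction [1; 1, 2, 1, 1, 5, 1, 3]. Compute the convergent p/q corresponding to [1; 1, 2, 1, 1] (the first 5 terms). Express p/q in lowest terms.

12/7

Starting at the tail and folding back:
Start with 1.
1 + 1/(1/1) = 1 + 1/1 = 2/1
2 + 1/(2/1) = 2 + 1/2 = 5/2
1 + 1/(5/2) = 1 + 2/5 = 7/5
1 + 1/(7/5) = 1 + 5/7 = 12/7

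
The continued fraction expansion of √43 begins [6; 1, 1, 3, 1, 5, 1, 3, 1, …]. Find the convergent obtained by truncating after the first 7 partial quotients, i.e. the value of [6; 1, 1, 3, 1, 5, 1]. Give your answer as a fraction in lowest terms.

Compute successive convergents:
a_0 = 6: 6/1
a_1 = 1: 7/1
a_2 = 1: 13/2
a_3 = 3: 46/7
a_4 = 1: 59/9
a_5 = 5: 341/52
a_6 = 1: 400/61

400/61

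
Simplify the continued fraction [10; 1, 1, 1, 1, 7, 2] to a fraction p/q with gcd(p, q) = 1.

859/81

Starting at the tail and folding back:
Start with 2.
7 + 1/(2/1) = 7 + 1/2 = 15/2
1 + 1/(15/2) = 1 + 2/15 = 17/15
1 + 1/(17/15) = 1 + 15/17 = 32/17
1 + 1/(32/17) = 1 + 17/32 = 49/32
1 + 1/(49/32) = 1 + 32/49 = 81/49
10 + 1/(81/49) = 10 + 49/81 = 859/81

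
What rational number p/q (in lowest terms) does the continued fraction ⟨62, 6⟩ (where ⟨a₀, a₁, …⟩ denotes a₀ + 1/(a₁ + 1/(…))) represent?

373/6

a_0 = 62: 62/1
a_1 = 6: 373/6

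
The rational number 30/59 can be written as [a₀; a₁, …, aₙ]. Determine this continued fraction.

[0; 1, 1, 29]

Repeatedly divide and take the remainder:
30 = 0·59 + 30, so a_0 = 0
59 = 1·30 + 29, so a_1 = 1
30 = 1·29 + 1, so a_2 = 1
29 = 29·1 + 0, so a_3 = 29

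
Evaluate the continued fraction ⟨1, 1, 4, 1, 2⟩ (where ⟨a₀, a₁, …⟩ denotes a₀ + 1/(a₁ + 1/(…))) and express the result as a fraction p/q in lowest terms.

31/17

Start with 2.
1 + 1/(2/1) = 1 + 1/2 = 3/2
4 + 1/(3/2) = 4 + 2/3 = 14/3
1 + 1/(14/3) = 1 + 3/14 = 17/14
1 + 1/(17/14) = 1 + 14/17 = 31/17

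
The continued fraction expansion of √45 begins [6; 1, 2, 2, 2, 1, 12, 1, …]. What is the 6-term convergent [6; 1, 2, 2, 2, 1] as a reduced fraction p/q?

161/24

a_0 = 6: 6/1
a_1 = 1: 7/1
a_2 = 2: 20/3
a_3 = 2: 47/7
a_4 = 2: 114/17
a_5 = 1: 161/24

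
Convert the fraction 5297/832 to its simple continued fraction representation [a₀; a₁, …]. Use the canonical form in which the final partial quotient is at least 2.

[6; 2, 1, 2, 1, 2, 13, 2]

5297 = 6·832 + 305, so a_0 = 6
832 = 2·305 + 222, so a_1 = 2
305 = 1·222 + 83, so a_2 = 1
222 = 2·83 + 56, so a_3 = 2
83 = 1·56 + 27, so a_4 = 1
56 = 2·27 + 2, so a_5 = 2
27 = 13·2 + 1, so a_6 = 13
2 = 2·1 + 0, so a_7 = 2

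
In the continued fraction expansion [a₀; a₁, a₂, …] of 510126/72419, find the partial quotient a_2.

1

Repeatedly divide and take the remainder:
510126 ÷ 72419 → quotient 7, remainder 3193
72419 ÷ 3193 → quotient 22, remainder 2173
3193 ÷ 2173 → quotient 1, remainder 1020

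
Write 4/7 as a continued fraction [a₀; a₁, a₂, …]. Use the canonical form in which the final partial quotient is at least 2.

[0; 1, 1, 3]

4 ÷ 7 → quotient 0, remainder 4
7 ÷ 4 → quotient 1, remainder 3
4 ÷ 3 → quotient 1, remainder 1
3 ÷ 1 → quotient 3, remainder 0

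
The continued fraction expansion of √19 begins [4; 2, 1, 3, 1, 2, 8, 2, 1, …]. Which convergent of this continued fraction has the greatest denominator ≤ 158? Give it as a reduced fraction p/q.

a_0 = 4: 4/1  (≤ bound)
a_1 = 2: 9/2  (≤ bound)
a_2 = 1: 13/3  (≤ bound)
a_3 = 3: 48/11  (≤ bound)
a_4 = 1: 61/14  (≤ bound)
a_5 = 2: 170/39  (≤ bound)
a_6 = 8: 1421/326  (> 158, stop)

170/39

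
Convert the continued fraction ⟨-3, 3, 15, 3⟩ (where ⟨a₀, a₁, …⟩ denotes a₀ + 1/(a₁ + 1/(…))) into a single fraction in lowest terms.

-377/141

Start with 3.
15 + 1/(3/1) = 15 + 1/3 = 46/3
3 + 1/(46/3) = 3 + 3/46 = 141/46
-3 + 1/(141/46) = -3 + 46/141 = -377/141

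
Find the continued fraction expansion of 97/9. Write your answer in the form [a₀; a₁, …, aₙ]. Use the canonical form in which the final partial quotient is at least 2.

[10; 1, 3, 2]

⌊97/9⌋ = 10, remainder 7
⌊9/7⌋ = 1, remainder 2
⌊7/2⌋ = 3, remainder 1
⌊2/1⌋ = 2, remainder 0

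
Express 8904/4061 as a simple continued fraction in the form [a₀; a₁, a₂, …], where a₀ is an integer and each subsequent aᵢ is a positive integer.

8904 ÷ 4061 → quotient 2, remainder 782
4061 ÷ 782 → quotient 5, remainder 151
782 ÷ 151 → quotient 5, remainder 27
151 ÷ 27 → quotient 5, remainder 16
27 ÷ 16 → quotient 1, remainder 11
16 ÷ 11 → quotient 1, remainder 5
11 ÷ 5 → quotient 2, remainder 1
5 ÷ 1 → quotient 5, remainder 0

[2; 5, 5, 5, 1, 1, 2, 5]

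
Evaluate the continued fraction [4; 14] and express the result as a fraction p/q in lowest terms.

57/14

Starting at the tail and folding back:
Start with 14.
4 + 1/(14/1) = 4 + 1/14 = 57/14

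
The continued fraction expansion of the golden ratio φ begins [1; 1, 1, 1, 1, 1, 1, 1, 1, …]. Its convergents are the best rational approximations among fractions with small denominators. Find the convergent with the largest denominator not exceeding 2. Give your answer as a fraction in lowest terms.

List convergents until the denominator exceeds the bound:
a_0 = 1: 1/1  (≤ bound)
a_1 = 1: 2/1  (≤ bound)
a_2 = 1: 3/2  (≤ bound)
a_3 = 1: 5/3  (> 2, stop)

3/2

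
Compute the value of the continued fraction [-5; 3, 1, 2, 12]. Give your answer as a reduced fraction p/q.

-643/136

a_0 = -5: -5/1
a_1 = 3: -14/3
a_2 = 1: -19/4
a_3 = 2: -52/11
a_4 = 12: -643/136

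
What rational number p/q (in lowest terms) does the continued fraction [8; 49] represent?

Start with 49.
8 + 1/(49/1) = 8 + 1/49 = 393/49

393/49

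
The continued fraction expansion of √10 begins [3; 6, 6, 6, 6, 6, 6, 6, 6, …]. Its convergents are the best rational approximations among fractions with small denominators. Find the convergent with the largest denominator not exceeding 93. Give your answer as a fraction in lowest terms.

117/37

a_0 = 3: 3/1  (≤ bound)
a_1 = 6: 19/6  (≤ bound)
a_2 = 6: 117/37  (≤ bound)
a_3 = 6: 721/228  (> 93, stop)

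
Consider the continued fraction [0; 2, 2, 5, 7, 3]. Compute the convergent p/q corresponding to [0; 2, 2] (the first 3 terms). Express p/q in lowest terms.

Collapse the nested fraction from the inside out:
Start with 2.
2 + 1/(2/1) = 2 + 1/2 = 5/2
0 + 1/(5/2) = 0 + 2/5 = 2/5

2/5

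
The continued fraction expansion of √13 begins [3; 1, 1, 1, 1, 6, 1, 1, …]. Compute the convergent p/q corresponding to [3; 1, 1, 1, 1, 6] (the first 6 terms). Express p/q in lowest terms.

a_0 = 3: 3/1
a_1 = 1: 4/1
a_2 = 1: 7/2
a_3 = 1: 11/3
a_4 = 1: 18/5
a_5 = 6: 119/33

119/33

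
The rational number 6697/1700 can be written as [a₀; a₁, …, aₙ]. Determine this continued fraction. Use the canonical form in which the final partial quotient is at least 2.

[3; 1, 15, 1, 1, 51]

Repeatedly divide and take the remainder:
⌊6697/1700⌋ = 3, remainder 1597
⌊1700/1597⌋ = 1, remainder 103
⌊1597/103⌋ = 15, remainder 52
⌊103/52⌋ = 1, remainder 51
⌊52/51⌋ = 1, remainder 1
⌊51/1⌋ = 51, remainder 0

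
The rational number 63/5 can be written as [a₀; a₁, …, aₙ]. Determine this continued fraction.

[12; 1, 1, 2]

63 ÷ 5 → quotient 12, remainder 3
5 ÷ 3 → quotient 1, remainder 2
3 ÷ 2 → quotient 1, remainder 1
2 ÷ 1 → quotient 2, remainder 0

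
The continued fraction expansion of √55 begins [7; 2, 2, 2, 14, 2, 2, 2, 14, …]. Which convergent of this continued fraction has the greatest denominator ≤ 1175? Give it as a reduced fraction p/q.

6593/889

List convergents until the denominator exceeds the bound:
a_0 = 7: 7/1  (≤ bound)
a_1 = 2: 15/2  (≤ bound)
a_2 = 2: 37/5  (≤ bound)
a_3 = 2: 89/12  (≤ bound)
a_4 = 14: 1283/173  (≤ bound)
a_5 = 2: 2655/358  (≤ bound)
a_6 = 2: 6593/889  (≤ bound)
a_7 = 2: 15841/2136  (> 1175, stop)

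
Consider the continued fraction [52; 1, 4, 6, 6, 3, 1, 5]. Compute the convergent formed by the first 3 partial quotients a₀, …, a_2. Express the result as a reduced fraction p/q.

264/5

Collapse the nested fraction from the inside out:
Start with 4.
1 + 1/(4/1) = 1 + 1/4 = 5/4
52 + 1/(5/4) = 52 + 4/5 = 264/5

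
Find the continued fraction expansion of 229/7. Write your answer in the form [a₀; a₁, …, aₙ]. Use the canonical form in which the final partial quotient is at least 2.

229 ÷ 7 → quotient 32, remainder 5
7 ÷ 5 → quotient 1, remainder 2
5 ÷ 2 → quotient 2, remainder 1
2 ÷ 1 → quotient 2, remainder 0

[32; 1, 2, 2]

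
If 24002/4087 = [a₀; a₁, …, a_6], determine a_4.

6

Apply division with remainder until the remainder is 0:
⌊24002/4087⌋ = 5, remainder 3567
⌊4087/3567⌋ = 1, remainder 520
⌊3567/520⌋ = 6, remainder 447
⌊520/447⌋ = 1, remainder 73
⌊447/73⌋ = 6, remainder 9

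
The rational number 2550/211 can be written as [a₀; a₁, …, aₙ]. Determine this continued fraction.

2550 = 12·211 + 18, so a_0 = 12
211 = 11·18 + 13, so a_1 = 11
18 = 1·13 + 5, so a_2 = 1
13 = 2·5 + 3, so a_3 = 2
5 = 1·3 + 2, so a_4 = 1
3 = 1·2 + 1, so a_5 = 1
2 = 2·1 + 0, so a_6 = 2

[12; 11, 1, 2, 1, 1, 2]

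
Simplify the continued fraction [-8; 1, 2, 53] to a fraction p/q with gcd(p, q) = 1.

a_0 = -8: -8/1
a_1 = 1: -7/1
a_2 = 2: -22/3
a_3 = 53: -1173/160

-1173/160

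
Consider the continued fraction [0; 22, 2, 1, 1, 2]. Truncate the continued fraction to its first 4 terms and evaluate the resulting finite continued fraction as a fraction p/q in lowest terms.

3/67

Use the convergent recurrence hₖ = aₖ·hₖ₋₁ + hₖ₋₂ (and likewise for the denominators kₖ):
a_0 = 0: 0/1
a_1 = 22: 1/22
a_2 = 2: 2/45
a_3 = 1: 3/67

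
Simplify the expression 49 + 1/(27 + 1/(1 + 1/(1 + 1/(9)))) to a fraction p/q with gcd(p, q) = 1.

Use the convergent recurrence hₖ = aₖ·hₖ₋₁ + hₖ₋₂ (and likewise for the denominators kₖ):
a_0 = 49: 49/1
a_1 = 27: 1324/27
a_2 = 1: 1373/28
a_3 = 1: 2697/55
a_4 = 9: 25646/523

25646/523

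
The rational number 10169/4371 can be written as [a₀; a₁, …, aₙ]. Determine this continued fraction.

[2; 3, 15, 1, 5, 1, 12]

Apply division with remainder until the remainder is 0:
10169 ÷ 4371 → quotient 2, remainder 1427
4371 ÷ 1427 → quotient 3, remainder 90
1427 ÷ 90 → quotient 15, remainder 77
90 ÷ 77 → quotient 1, remainder 13
77 ÷ 13 → quotient 5, remainder 12
13 ÷ 12 → quotient 1, remainder 1
12 ÷ 1 → quotient 12, remainder 0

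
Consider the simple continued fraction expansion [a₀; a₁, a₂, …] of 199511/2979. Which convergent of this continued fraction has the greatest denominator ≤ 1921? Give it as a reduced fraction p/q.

7300/109

List convergents until the denominator exceeds the bound:
a_0 = 66: 66/1  (≤ bound)
a_1 = 1: 67/1  (≤ bound)
a_2 = 35: 2411/36  (≤ bound)
a_3 = 3: 7300/109  (≤ bound)
a_4 = 27: 199511/2979  (> 1921, stop)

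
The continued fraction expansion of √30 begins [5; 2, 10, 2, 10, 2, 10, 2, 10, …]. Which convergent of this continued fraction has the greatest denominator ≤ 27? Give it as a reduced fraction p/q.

115/21

List convergents until the denominator exceeds the bound:
a_0 = 5: 5/1  (≤ bound)
a_1 = 2: 11/2  (≤ bound)
a_2 = 10: 115/21  (≤ bound)
a_3 = 2: 241/44  (> 27, stop)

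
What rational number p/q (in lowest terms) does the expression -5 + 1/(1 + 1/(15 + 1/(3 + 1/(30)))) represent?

a_0 = -5: -5/1
a_1 = 1: -4/1
a_2 = 15: -65/16
a_3 = 3: -199/49
a_4 = 30: -6035/1486

-6035/1486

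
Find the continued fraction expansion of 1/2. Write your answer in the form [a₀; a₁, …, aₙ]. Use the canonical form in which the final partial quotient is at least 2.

1 ÷ 2 → quotient 0, remainder 1
2 ÷ 1 → quotient 2, remainder 0

[0; 2]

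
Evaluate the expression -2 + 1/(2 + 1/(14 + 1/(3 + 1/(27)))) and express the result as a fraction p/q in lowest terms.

-3689/2432

a_0 = -2: -2/1
a_1 = 2: -3/2
a_2 = 14: -44/29
a_3 = 3: -135/89
a_4 = 27: -3689/2432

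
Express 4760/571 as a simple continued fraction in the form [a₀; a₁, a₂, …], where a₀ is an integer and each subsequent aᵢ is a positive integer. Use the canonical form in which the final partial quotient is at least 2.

[8; 2, 1, 37, 2, 2]

Apply division with remainder until the remainder is 0:
4760 = 8·571 + 192, so a_0 = 8
571 = 2·192 + 187, so a_1 = 2
192 = 1·187 + 5, so a_2 = 1
187 = 37·5 + 2, so a_3 = 37
5 = 2·2 + 1, so a_4 = 2
2 = 2·1 + 0, so a_5 = 2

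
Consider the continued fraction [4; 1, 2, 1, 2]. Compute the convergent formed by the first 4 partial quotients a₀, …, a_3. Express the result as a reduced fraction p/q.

19/4

a_0 = 4: 4/1
a_1 = 1: 5/1
a_2 = 2: 14/3
a_3 = 1: 19/4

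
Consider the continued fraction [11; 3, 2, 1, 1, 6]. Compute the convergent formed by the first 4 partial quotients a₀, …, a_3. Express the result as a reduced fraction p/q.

Build up convergents one term at a time:
a_0 = 11: 11/1
a_1 = 3: 34/3
a_2 = 2: 79/7
a_3 = 1: 113/10

113/10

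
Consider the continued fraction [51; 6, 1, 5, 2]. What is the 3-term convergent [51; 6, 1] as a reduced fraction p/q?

Start with 1.
6 + 1/(1/1) = 6 + 1/1 = 7/1
51 + 1/(7/1) = 51 + 1/7 = 358/7

358/7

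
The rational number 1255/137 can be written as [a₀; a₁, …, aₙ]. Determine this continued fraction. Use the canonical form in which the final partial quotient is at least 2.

[9; 6, 4, 2, 2]

⌊1255/137⌋ = 9, remainder 22
⌊137/22⌋ = 6, remainder 5
⌊22/5⌋ = 4, remainder 2
⌊5/2⌋ = 2, remainder 1
⌊2/1⌋ = 2, remainder 0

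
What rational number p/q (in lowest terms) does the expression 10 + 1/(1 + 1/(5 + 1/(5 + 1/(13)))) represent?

4433/409

Start with 13.
5 + 1/(13/1) = 5 + 1/13 = 66/13
5 + 1/(66/13) = 5 + 13/66 = 343/66
1 + 1/(343/66) = 1 + 66/343 = 409/343
10 + 1/(409/343) = 10 + 343/409 = 4433/409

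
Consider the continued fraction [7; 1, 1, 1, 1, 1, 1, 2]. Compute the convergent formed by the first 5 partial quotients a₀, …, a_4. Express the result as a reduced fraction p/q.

38/5

Starting at the tail and folding back:
Start with 1.
1 + 1/(1/1) = 1 + 1/1 = 2/1
1 + 1/(2/1) = 1 + 1/2 = 3/2
1 + 1/(3/2) = 1 + 2/3 = 5/3
7 + 1/(5/3) = 7 + 3/5 = 38/5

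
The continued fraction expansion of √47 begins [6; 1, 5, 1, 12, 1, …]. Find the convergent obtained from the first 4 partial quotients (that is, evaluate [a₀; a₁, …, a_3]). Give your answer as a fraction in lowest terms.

48/7

Start with 1.
5 + 1/(1/1) = 5 + 1/1 = 6/1
1 + 1/(6/1) = 1 + 1/6 = 7/6
6 + 1/(7/6) = 6 + 6/7 = 48/7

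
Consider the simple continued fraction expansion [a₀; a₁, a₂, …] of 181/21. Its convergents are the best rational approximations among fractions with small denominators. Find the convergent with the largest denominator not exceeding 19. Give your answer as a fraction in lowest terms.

List convergents until the denominator exceeds the bound:
a_0 = 8: 8/1  (≤ bound)
a_1 = 1: 9/1  (≤ bound)
a_2 = 1: 17/2  (≤ bound)
a_3 = 1: 26/3  (≤ bound)
a_4 = 1: 43/5  (≤ bound)
a_5 = 1: 69/8  (≤ bound)
a_6 = 2: 181/21  (> 19, stop)

69/8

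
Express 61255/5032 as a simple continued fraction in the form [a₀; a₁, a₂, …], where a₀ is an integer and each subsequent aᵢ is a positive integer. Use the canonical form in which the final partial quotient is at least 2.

Repeatedly divide and take the remainder:
61255 = 12·5032 + 871, so a_0 = 12
5032 = 5·871 + 677, so a_1 = 5
871 = 1·677 + 194, so a_2 = 1
677 = 3·194 + 95, so a_3 = 3
194 = 2·95 + 4, so a_4 = 2
95 = 23·4 + 3, so a_5 = 23
4 = 1·3 + 1, so a_6 = 1
3 = 3·1 + 0, so a_7 = 3

[12; 5, 1, 3, 2, 23, 1, 3]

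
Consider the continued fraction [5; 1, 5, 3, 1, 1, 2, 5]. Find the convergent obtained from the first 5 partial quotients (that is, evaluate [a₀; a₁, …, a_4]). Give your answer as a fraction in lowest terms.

146/25

Start with 1.
3 + 1/(1/1) = 3 + 1/1 = 4/1
5 + 1/(4/1) = 5 + 1/4 = 21/4
1 + 1/(21/4) = 1 + 4/21 = 25/21
5 + 1/(25/21) = 5 + 21/25 = 146/25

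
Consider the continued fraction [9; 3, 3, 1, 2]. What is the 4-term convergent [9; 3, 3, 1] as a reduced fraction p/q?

Start with 1.
3 + 1/(1/1) = 3 + 1/1 = 4/1
3 + 1/(4/1) = 3 + 1/4 = 13/4
9 + 1/(13/4) = 9 + 4/13 = 121/13

121/13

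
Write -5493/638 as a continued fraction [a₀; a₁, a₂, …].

[-9; 2, 1, 1, 3, 1, 1, 15]

-5493 = -9·638 + 249, so a_0 = -9
638 = 2·249 + 140, so a_1 = 2
249 = 1·140 + 109, so a_2 = 1
140 = 1·109 + 31, so a_3 = 1
109 = 3·31 + 16, so a_4 = 3
31 = 1·16 + 15, so a_5 = 1
16 = 1·15 + 1, so a_6 = 1
15 = 15·1 + 0, so a_7 = 15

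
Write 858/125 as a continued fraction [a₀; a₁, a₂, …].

[6; 1, 6, 2, 1, 5]

858 = 6·125 + 108, so a_0 = 6
125 = 1·108 + 17, so a_1 = 1
108 = 6·17 + 6, so a_2 = 6
17 = 2·6 + 5, so a_3 = 2
6 = 1·5 + 1, so a_4 = 1
5 = 5·1 + 0, so a_5 = 5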